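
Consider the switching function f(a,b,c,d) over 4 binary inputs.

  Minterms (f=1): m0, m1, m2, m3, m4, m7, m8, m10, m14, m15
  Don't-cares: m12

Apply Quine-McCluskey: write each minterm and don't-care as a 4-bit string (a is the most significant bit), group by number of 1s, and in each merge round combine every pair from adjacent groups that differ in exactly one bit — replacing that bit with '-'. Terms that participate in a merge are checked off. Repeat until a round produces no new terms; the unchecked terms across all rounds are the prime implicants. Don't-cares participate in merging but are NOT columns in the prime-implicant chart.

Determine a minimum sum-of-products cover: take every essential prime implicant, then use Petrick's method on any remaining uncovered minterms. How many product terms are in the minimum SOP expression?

size-2^0 implicants → 0000(✓)  0001(✓)  0010(✓)  0011(✓)  0100(✓)  0111(✓)  1000(✓)  1010(✓)  1100(✓)  1110(✓)  1111(✓)
size-2^1 implicants → -000(✓)  -010(✓)  -100(✓)  -111  0-00(✓)  0-11  00-0(✓)  00-1(✓)  000-(✓)  001-(✓)  1-00(✓)  1-10(✓)  10-0(✓)  11-0(✓)  111-
size-2^2 implicants → --00  -0-0  00--  1--0
Unchecked terms (primes): --00, -0-0, -111, 0-11, 00--, 1--0, 111-
Minterm coverage:
  m0 ⊆ --00,-0-0,00--
  m1 ⊆ 00-- [E]
  m2 ⊆ -0-0,00--
  m3 ⊆ 0-11,00--
  m4 ⊆ --00 [E]
  m7 ⊆ -111,0-11
  m8 ⊆ --00,-0-0,1--0
  m10 ⊆ -0-0,1--0
  m14 ⊆ 1--0,111-
  m15 ⊆ -111,111-
E = {--00, 00--}
Petrick residual → -111, 1--0
Cover = c'd' + bcd + a'b' + ad'  |cover|=4

4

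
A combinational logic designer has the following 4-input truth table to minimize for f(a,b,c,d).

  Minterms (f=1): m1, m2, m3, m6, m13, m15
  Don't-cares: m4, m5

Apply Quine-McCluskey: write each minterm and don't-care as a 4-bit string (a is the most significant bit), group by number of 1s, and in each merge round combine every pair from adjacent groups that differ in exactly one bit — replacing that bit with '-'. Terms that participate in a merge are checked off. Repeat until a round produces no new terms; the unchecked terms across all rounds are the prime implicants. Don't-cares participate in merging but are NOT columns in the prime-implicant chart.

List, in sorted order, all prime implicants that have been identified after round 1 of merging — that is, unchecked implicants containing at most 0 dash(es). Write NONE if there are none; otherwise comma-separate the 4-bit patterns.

NONE

size-2^0 implicants → 0001(✓)  0010(✓)  0011(✓)  0100(✓)  0101(✓)  0110(✓)  1101(✓)  1111(✓)
size-2^1 implicants → -101  0-01  0-10  00-1  001-  01-0  010-  11-1
Unchecked terms (primes): -101, 0-01, 0-10, 00-1, 001-, 01-0, 010-, 11-1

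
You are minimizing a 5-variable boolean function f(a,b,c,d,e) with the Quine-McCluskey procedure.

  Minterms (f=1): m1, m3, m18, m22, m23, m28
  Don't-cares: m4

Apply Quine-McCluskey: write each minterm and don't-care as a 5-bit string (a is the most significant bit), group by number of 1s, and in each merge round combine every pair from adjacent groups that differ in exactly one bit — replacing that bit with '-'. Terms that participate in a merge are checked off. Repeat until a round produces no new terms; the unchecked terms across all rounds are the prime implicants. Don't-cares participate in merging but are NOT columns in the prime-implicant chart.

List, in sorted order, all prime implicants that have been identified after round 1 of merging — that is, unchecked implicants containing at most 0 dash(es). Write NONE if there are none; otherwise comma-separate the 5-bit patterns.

00100, 11100

[col 0] 00001*, 00011*, 00100, 10010*, 10110*, 10111*, 11100
[col 1] 000-1, 10-10, 1011-
Prime implicants: 000-1, 00100, 10-10, 1011-, 11100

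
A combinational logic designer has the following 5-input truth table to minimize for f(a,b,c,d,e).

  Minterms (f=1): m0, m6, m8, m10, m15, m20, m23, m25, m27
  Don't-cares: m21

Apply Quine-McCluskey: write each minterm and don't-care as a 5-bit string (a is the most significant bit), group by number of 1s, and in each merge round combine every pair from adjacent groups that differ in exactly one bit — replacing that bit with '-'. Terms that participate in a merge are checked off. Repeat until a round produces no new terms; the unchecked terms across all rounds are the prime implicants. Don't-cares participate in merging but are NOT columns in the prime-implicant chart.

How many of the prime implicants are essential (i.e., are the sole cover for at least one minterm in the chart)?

7

[col 0] 00000*, 00110, 01000*, 01010*, 01111, 10100*, 10101*, 10111*, 11001*, 11011*
[col 1] 0-000, 010-0, 101-1, 1010-, 110-1
Prime implicants: 0-000, 00110, 010-0, 01111, 101-1, 1010-, 110-1
PI chart (minterm → PIs covering it):
  0 | 0-000  (sole → essential)
  6 | 00110  (sole → essential)
  8 | 0-000,010-0
  10 | 010-0  (sole → essential)
  15 | 01111  (sole → essential)
  20 | 1010-  (sole → essential)
  23 | 101-1  (sole → essential)
  25 | 110-1  (sole → essential)
  27 | 110-1  (sole → essential)
Essential prime implicants: 0-000, 00110, 010-0, 01111, 101-1, 1010-, 110-1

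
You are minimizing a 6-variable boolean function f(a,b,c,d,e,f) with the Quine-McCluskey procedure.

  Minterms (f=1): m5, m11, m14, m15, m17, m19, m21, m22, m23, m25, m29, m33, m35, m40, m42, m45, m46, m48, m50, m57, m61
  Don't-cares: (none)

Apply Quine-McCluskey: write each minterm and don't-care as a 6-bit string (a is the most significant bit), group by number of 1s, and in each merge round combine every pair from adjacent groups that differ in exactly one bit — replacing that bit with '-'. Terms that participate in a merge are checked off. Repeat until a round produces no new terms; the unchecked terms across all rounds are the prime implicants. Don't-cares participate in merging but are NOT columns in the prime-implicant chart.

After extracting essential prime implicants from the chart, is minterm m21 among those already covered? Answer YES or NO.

size-2^0 implicants → 000101(✓)  001011(✓)  001110(✓)  001111(✓)  010001(✓)  010011(✓)  010101(✓)  010110(✓)  010111(✓)  011001(✓)  011101(✓)  100001(✓)  100011(✓)  101000(✓)  101010(✓)  101101(✓)  101110(✓)  110000(✓)  110010(✓)  111001(✓)  111101(✓)
size-2^1 implicants → -01110  -11001(✓)  -11101(✓)  0-0101  001-11  00111-  01-001(✓)  01-101(✓)  010-01(✓)  010-11(✓)  0100-1(✓)  0101-1(✓)  01011-  011-01(✓)  1-1101  1000-1  101-10  1010-0  1100-0  111-01(✓)
size-2^2 implicants → -11-01  01--01  010--1
Unchecked terms (primes): -01110, -11-01, 0-0101, 001-11, 00111-, 01--01, 010--1, 01011-, 1-1101, 1000-1, 101-10, 1010-0, 1100-0
Minterm coverage:
  m5 ⊆ 0-0101 [E]
  m11 ⊆ 001-11 [E]
  m14 ⊆ -01110,00111-
  m15 ⊆ 001-11,00111-
  m17 ⊆ 01--01,010--1
  m19 ⊆ 010--1 [E]
  m21 ⊆ 0-0101,01--01,010--1
  m22 ⊆ 01011- [E]
  m23 ⊆ 010--1,01011-
  m25 ⊆ -11-01,01--01
  m29 ⊆ -11-01,01--01
  m33 ⊆ 1000-1 [E]
  m35 ⊆ 1000-1 [E]
  m40 ⊆ 1010-0 [E]
  m42 ⊆ 101-10,1010-0
  m45 ⊆ 1-1101 [E]
  m46 ⊆ -01110,101-10
  m48 ⊆ 1100-0 [E]
  m50 ⊆ 1100-0 [E]
  m57 ⊆ -11-01 [E]
  m61 ⊆ -11-01,1-1101
E = {-11-01, 0-0101, 001-11, 010--1, 01011-, 1-1101, 1000-1, 1010-0, 1100-0}

YES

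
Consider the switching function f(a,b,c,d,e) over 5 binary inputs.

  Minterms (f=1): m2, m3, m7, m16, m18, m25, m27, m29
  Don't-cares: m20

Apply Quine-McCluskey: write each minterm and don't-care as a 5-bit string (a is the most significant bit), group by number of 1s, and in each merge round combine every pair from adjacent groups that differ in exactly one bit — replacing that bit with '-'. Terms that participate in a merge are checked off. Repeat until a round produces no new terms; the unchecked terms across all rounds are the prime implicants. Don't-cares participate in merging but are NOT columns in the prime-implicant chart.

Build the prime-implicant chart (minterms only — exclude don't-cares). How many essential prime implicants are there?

3

[col 0] 00010*, 00011*, 00111*, 10000*, 10010*, 10100*, 11001*, 11011*, 11101*
[col 1] -0010, 00-11, 0001-, 10-00, 100-0, 11-01, 110-1
Prime implicants: -0010, 00-11, 0001-, 10-00, 100-0, 11-01, 110-1
PI chart (minterm → PIs covering it):
  2 | -0010,0001-
  3 | 00-11,0001-
  7 | 00-11  (sole → essential)
  16 | 10-00,100-0
  18 | -0010,100-0
  25 | 11-01,110-1
  27 | 110-1  (sole → essential)
  29 | 11-01  (sole → essential)
Essential prime implicants: 00-11, 11-01, 110-1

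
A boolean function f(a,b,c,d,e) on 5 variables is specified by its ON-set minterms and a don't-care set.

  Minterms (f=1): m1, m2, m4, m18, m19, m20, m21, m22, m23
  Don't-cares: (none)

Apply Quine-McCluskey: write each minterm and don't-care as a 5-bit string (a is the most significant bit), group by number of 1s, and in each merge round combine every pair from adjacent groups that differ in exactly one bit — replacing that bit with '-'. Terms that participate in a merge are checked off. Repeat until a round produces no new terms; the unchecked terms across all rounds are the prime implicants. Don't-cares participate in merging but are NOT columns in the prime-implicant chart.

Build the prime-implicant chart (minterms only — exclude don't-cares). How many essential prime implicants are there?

Round 0: 00001 00010✓ 00100✓ 10010✓ 10011✓ 10100✓ 10101✓ 10110✓ 10111✓
Round 1: -0010 -0100 10-10✓ 10-11✓ 1001-✓ 101-0✓ 101-1✓ 1010-✓ 1011-✓
Round 2: 10-1- 101--
PIs = {-0010, -0100, 00001, 10-1-, 101--}
Coverage chart:
  m1: 00001 ←essential
  m2: -0010 ←essential
  m4: -0100 ←essential
  m18: -0010,10-1-
  m19: 10-1- ←essential
  m20: -0100,101--
  m21: 101-- ←essential
  m22: 10-1-,101--
  m23: 10-1-,101--
Essential: -0010, -0100, 00001, 10-1-, 101--

5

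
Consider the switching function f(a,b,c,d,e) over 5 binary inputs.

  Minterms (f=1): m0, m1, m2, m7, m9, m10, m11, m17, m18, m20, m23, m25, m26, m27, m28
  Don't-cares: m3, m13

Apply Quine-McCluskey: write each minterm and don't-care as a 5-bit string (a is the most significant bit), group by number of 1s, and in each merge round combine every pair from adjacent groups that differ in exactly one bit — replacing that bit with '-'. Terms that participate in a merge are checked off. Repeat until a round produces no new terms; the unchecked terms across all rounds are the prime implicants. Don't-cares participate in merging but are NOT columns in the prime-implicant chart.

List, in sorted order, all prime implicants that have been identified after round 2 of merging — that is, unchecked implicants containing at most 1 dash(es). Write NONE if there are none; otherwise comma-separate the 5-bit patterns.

Round 0: 00000✓ 00001✓ 00010✓ 00011✓ 00111✓ 01001✓ 01010✓ 01011✓ 01101✓ 10001✓ 10010✓ 10100✓ 10111✓ 11001✓ 11010✓ 11011✓ 11100✓
Round 1: -0001✓ -0010✓ -0111 -1001✓ -1010✓ -1011✓ 0-001✓ 0-010✓ 0-011✓ 00-11 000-0✓ 000-1✓ 0000-✓ 0001-✓ 01-01 010-1✓ 0101-✓ 1-001✓ 1-010✓ 1-100 110-1✓ 1101-✓
Round 2: --001 --010 -10-1 -101- 0-0-1 0-01- 000--
PIs = {--001, --010, -0111, -10-1, -101-, 0-0-1, 0-01-, 00-11, 000--, 01-01, 1-100}

-0111, 00-11, 01-01, 1-100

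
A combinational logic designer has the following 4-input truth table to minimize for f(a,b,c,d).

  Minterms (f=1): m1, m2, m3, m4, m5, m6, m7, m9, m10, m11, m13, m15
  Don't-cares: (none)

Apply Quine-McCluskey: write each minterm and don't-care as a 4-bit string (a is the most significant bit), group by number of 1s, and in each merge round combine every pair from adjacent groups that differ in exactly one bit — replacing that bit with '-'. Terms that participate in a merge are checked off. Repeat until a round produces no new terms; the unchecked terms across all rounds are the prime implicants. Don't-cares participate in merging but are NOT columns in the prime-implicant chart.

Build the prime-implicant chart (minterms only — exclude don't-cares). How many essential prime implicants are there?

[col 0] 0001*, 0010*, 0011*, 0100*, 0101*, 0110*, 0111*, 1001*, 1010*, 1011*, 1101*, 1111*
[col 1] -001*, -010*, -011*, -101*, -111*, 0-01*, 0-10*, 0-11*, 00-1*, 001-*, 01-0*, 01-1*, 010-*, 011-*, 1-01*, 1-11*, 10-1*, 101-*, 11-1*
[col 2] --01*, --11*, -0-1*, -01-, -1-1*, 0--1*, 0-1-, 01--, 1--1*
[col 3] ---1
Prime implicants: ---1, -01-, 0-1-, 01--
PI chart (minterm → PIs covering it):
  1 | ---1  (sole → essential)
  2 | -01-,0-1-
  3 | ---1,-01-,0-1-
  4 | 01--  (sole → essential)
  5 | ---1,01--
  6 | 0-1-,01--
  7 | ---1,0-1-,01--
  9 | ---1  (sole → essential)
  10 | -01-  (sole → essential)
  11 | ---1,-01-
  13 | ---1  (sole → essential)
  15 | ---1  (sole → essential)
Essential prime implicants: ---1, -01-, 01--

3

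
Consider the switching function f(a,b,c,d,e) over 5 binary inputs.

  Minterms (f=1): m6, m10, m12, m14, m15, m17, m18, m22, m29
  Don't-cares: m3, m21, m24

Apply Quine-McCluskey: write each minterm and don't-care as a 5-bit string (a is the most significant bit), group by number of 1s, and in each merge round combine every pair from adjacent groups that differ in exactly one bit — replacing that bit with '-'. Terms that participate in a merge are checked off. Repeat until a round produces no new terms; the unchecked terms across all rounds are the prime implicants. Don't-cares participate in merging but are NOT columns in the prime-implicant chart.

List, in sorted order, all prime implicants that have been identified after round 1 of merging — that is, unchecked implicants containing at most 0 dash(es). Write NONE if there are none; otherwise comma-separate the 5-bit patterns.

Round 0: 00011 00110✓ 01010✓ 01100✓ 01110✓ 01111✓ 10001✓ 10010✓ 10101✓ 10110✓ 11000 11101✓
Round 1: -0110 0-110 01-10 011-0 0111- 1-101 10-01 10-10
PIs = {-0110, 0-110, 00011, 01-10, 011-0, 0111-, 1-101, 10-01, 10-10, 11000}

00011, 11000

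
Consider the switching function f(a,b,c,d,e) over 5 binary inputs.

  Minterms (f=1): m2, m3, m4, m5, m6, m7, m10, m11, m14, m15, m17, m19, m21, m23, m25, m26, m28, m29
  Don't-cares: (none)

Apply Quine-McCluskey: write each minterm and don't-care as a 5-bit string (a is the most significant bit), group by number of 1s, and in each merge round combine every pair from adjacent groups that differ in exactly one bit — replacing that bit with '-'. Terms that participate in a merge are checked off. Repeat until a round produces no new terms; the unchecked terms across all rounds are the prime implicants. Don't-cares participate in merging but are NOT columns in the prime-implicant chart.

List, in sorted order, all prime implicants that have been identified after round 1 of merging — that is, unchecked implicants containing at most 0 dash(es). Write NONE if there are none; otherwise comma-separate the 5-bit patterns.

NONE

size-2^0 implicants → 00010(✓)  00011(✓)  00100(✓)  00101(✓)  00110(✓)  00111(✓)  01010(✓)  01011(✓)  01110(✓)  01111(✓)  10001(✓)  10011(✓)  10101(✓)  10111(✓)  11001(✓)  11010(✓)  11100(✓)  11101(✓)
size-2^1 implicants → -0011(✓)  -0101(✓)  -0111(✓)  -1010  0-010(✓)  0-011(✓)  0-110(✓)  0-111(✓)  00-10(✓)  00-11(✓)  0001-(✓)  001-0(✓)  001-1(✓)  0010-(✓)  0011-(✓)  01-10(✓)  01-11(✓)  0101-(✓)  0111-(✓)  1-001(✓)  1-101(✓)  10-01(✓)  10-11(✓)  100-1(✓)  101-1(✓)  11-01(✓)  1110-
size-2^2 implicants → -0-11  -01-1  0--10(✓)  0--11(✓)  0-01-(✓)  0-11-(✓)  00-1-(✓)  001--  01-1-(✓)  1--01  10--1
size-2^3 implicants → 0--1-
Unchecked terms (primes): -0-11, -01-1, -1010, 0--1-, 001--, 1--01, 10--1, 1110-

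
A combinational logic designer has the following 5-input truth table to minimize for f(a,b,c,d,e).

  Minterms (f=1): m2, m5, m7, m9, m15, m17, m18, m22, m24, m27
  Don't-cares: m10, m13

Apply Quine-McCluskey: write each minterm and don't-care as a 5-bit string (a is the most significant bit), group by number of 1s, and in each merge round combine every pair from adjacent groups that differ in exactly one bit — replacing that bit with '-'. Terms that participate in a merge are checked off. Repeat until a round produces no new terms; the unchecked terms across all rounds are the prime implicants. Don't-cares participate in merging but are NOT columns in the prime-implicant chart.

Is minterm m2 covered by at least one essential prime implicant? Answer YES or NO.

NO

[col 0] 00010*, 00101*, 00111*, 01001*, 01010*, 01101*, 01111*, 10001, 10010*, 10110*, 11000, 11011
[col 1] -0010, 0-010, 0-101*, 0-111*, 001-1*, 01-01, 011-1*, 10-10
[col 2] 0-1-1
Prime implicants: -0010, 0-010, 0-1-1, 01-01, 10-10, 10001, 11000, 11011
PI chart (minterm → PIs covering it):
  2 | -0010,0-010
  5 | 0-1-1  (sole → essential)
  7 | 0-1-1  (sole → essential)
  9 | 01-01  (sole → essential)
  15 | 0-1-1  (sole → essential)
  17 | 10001  (sole → essential)
  18 | -0010,10-10
  22 | 10-10  (sole → essential)
  24 | 11000  (sole → essential)
  27 | 11011  (sole → essential)
Essential prime implicants: 0-1-1, 01-01, 10-10, 10001, 11000, 11011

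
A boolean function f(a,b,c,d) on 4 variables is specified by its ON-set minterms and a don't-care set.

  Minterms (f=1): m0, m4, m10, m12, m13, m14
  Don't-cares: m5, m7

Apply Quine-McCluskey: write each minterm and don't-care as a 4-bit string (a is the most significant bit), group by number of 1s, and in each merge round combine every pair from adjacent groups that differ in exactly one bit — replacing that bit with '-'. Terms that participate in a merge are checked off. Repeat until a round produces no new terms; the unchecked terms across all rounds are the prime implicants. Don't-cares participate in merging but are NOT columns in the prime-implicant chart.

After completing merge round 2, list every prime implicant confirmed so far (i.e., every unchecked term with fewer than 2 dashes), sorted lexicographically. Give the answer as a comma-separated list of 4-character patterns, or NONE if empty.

0-00, 01-1, 1-10, 11-0

[col 0] 0000*, 0100*, 0101*, 0111*, 1010*, 1100*, 1101*, 1110*
[col 1] -100*, -101*, 0-00, 01-1, 010-*, 1-10, 11-0, 110-*
[col 2] -10-
Prime implicants: -10-, 0-00, 01-1, 1-10, 11-0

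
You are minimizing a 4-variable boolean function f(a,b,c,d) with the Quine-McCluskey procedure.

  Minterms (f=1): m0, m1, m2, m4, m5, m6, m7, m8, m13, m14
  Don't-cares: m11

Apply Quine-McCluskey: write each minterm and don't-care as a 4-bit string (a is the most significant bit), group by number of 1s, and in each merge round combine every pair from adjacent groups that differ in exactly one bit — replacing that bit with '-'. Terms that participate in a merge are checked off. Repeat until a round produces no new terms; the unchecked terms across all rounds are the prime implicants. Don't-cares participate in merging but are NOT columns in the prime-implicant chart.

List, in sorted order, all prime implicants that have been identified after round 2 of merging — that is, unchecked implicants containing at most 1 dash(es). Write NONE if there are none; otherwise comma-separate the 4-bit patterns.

[col 0] 0000*, 0001*, 0010*, 0100*, 0101*, 0110*, 0111*, 1000*, 1011, 1101*, 1110*
[col 1] -000, -101, -110, 0-00*, 0-01*, 0-10*, 00-0*, 000-*, 01-0*, 01-1*, 010-*, 011-*
[col 2] 0--0, 0-0-, 01--
Prime implicants: -000, -101, -110, 0--0, 0-0-, 01--, 1011

-000, -101, -110, 1011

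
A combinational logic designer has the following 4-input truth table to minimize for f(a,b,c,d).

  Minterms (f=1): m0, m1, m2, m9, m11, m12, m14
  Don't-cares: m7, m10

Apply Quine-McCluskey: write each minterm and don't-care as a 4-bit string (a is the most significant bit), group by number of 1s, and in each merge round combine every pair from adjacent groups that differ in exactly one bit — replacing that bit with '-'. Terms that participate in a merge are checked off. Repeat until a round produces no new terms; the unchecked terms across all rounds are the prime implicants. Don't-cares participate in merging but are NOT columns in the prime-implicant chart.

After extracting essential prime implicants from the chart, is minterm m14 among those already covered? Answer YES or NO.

YES

Round 0: 0000✓ 0001✓ 0010✓ 0111 1001✓ 1010✓ 1011✓ 1100✓ 1110✓
Round 1: -001 -010 00-0 000- 1-10 10-1 101- 11-0
PIs = {-001, -010, 00-0, 000-, 0111, 1-10, 10-1, 101-, 11-0}
Coverage chart:
  m0: 00-0,000-
  m1: -001,000-
  m2: -010,00-0
  m9: -001,10-1
  m11: 10-1,101-
  m12: 11-0 ←essential
  m14: 1-10,11-0
Essential: 11-0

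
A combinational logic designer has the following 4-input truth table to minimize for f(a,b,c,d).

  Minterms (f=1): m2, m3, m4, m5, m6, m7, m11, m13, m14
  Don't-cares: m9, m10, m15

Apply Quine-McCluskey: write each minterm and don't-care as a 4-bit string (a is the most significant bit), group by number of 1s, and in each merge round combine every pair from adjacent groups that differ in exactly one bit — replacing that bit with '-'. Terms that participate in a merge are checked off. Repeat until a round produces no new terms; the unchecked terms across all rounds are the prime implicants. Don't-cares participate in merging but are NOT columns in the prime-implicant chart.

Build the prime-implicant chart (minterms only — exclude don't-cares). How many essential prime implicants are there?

size-2^0 implicants → 0010(✓)  0011(✓)  0100(✓)  0101(✓)  0110(✓)  0111(✓)  1001(✓)  1010(✓)  1011(✓)  1101(✓)  1110(✓)  1111(✓)
size-2^1 implicants → -010(✓)  -011(✓)  -101(✓)  -110(✓)  -111(✓)  0-10(✓)  0-11(✓)  001-(✓)  01-0(✓)  01-1(✓)  010-(✓)  011-(✓)  1-01(✓)  1-10(✓)  1-11(✓)  10-1(✓)  101-(✓)  11-1(✓)  111-(✓)
size-2^2 implicants → --10(✓)  --11(✓)  -01-(✓)  -1-1  -11-(✓)  0-1-(✓)  01--  1--1  1-1-(✓)
size-2^3 implicants → --1-
Unchecked terms (primes): --1-, -1-1, 01--, 1--1
Minterm coverage:
  m2 ⊆ --1- [E]
  m3 ⊆ --1- [E]
  m4 ⊆ 01-- [E]
  m5 ⊆ -1-1,01--
  m6 ⊆ --1-,01--
  m7 ⊆ --1-,-1-1,01--
  m11 ⊆ --1-,1--1
  m13 ⊆ -1-1,1--1
  m14 ⊆ --1- [E]
E = {--1-, 01--}

2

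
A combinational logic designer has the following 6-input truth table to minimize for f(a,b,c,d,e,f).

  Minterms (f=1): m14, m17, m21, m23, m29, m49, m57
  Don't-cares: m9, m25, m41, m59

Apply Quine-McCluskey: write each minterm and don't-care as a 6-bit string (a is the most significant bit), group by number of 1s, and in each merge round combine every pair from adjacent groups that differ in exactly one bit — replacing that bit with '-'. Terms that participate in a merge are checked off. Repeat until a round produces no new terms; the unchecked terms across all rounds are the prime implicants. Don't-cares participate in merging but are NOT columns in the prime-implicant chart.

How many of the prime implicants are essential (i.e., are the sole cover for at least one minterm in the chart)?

4

[col 0] 001001*, 001110, 010001*, 010101*, 010111*, 011001*, 011101*, 101001*, 110001*, 111001*, 111011*
[col 1] -01001*, -10001*, -11001*, 0-1001*, 01-001*, 01-101*, 010-01*, 0101-1, 011-01*, 1-1001*, 11-001*, 1110-1
[col 2] --1001, -1-001, 01--01
Prime implicants: --1001, -1-001, 001110, 01--01, 0101-1, 1110-1
PI chart (minterm → PIs covering it):
  14 | 001110  (sole → essential)
  17 | -1-001,01--01
  21 | 01--01,0101-1
  23 | 0101-1  (sole → essential)
  29 | 01--01  (sole → essential)
  49 | -1-001  (sole → essential)
  57 | --1001,-1-001,1110-1
Essential prime implicants: -1-001, 001110, 01--01, 0101-1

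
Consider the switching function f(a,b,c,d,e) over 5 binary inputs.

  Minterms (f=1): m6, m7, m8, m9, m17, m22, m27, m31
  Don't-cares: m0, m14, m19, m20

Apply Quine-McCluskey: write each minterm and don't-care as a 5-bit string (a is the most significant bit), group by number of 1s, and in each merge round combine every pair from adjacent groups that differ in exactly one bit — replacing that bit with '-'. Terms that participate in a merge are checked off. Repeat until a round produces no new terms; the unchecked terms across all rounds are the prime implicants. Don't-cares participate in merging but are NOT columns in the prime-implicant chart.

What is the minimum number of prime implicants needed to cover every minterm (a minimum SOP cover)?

size-2^0 implicants → 00000(✓)  00110(✓)  00111(✓)  01000(✓)  01001(✓)  01110(✓)  10001(✓)  10011(✓)  10100(✓)  10110(✓)  11011(✓)  11111(✓)
size-2^1 implicants → -0110  0-000  0-110  0011-  0100-  1-011  100-1  101-0  11-11
Unchecked terms (primes): -0110, 0-000, 0-110, 0011-, 0100-, 1-011, 100-1, 101-0, 11-11
Minterm coverage:
  m6 ⊆ -0110,0-110,0011-
  m7 ⊆ 0011- [E]
  m8 ⊆ 0-000,0100-
  m9 ⊆ 0100- [E]
  m17 ⊆ 100-1 [E]
  m22 ⊆ -0110,101-0
  m27 ⊆ 1-011,11-11
  m31 ⊆ 11-11 [E]
E = {0011-, 0100-, 100-1, 11-11}
Petrick residual → -0110
Cover = b'cde' + a'b'cd + a'bc'd' + ab'c'e + abde  |cover|=5

5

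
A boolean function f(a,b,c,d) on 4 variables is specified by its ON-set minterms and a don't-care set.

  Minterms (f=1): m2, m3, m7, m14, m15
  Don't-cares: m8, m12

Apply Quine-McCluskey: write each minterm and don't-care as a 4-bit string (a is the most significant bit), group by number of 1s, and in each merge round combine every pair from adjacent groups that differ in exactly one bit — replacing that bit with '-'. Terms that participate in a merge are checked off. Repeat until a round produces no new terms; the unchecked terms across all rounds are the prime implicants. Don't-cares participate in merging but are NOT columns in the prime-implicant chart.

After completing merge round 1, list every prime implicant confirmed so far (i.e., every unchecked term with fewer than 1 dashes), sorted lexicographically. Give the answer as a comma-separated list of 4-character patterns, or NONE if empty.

NONE

size-2^0 implicants → 0010(✓)  0011(✓)  0111(✓)  1000(✓)  1100(✓)  1110(✓)  1111(✓)
size-2^1 implicants → -111  0-11  001-  1-00  11-0  111-
Unchecked terms (primes): -111, 0-11, 001-, 1-00, 11-0, 111-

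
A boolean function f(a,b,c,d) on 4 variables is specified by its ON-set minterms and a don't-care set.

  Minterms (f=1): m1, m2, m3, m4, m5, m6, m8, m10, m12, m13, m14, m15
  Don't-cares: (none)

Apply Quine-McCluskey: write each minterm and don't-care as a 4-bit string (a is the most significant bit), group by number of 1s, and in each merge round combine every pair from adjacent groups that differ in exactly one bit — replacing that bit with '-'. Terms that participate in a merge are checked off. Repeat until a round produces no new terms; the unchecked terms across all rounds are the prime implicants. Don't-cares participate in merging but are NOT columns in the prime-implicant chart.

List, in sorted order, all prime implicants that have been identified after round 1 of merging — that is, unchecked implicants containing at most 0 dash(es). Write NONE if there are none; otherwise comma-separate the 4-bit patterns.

NONE

Round 0: 0001✓ 0010✓ 0011✓ 0100✓ 0101✓ 0110✓ 1000✓ 1010✓ 1100✓ 1101✓ 1110✓ 1111✓
Round 1: -010✓ -100✓ -101✓ -110✓ 0-01 0-10✓ 00-1 001- 01-0✓ 010-✓ 1-00✓ 1-10✓ 10-0✓ 11-0✓ 11-1✓ 110-✓ 111-✓
Round 2: --10 -1-0 -10- 1--0 11--
PIs = {--10, -1-0, -10-, 0-01, 00-1, 001-, 1--0, 11--}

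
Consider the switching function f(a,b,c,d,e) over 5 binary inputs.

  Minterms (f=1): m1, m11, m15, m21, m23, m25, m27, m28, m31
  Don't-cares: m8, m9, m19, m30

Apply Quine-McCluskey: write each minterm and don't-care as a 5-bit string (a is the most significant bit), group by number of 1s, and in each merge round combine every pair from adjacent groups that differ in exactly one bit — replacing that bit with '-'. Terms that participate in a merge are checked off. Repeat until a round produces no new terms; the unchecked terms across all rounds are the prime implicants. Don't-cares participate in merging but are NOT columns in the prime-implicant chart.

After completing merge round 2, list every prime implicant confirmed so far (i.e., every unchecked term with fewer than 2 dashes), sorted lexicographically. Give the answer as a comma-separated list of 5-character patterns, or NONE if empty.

0-001, 0100-, 101-1, 111-0, 1111-

Round 0: 00001✓ 01000✓ 01001✓ 01011✓ 01111✓ 10011✓ 10101✓ 10111✓ 11001✓ 11011✓ 11100✓ 11110✓ 11111✓
Round 1: -1001✓ -1011✓ -1111✓ 0-001 01-11✓ 010-1✓ 0100- 1-011✓ 1-111✓ 10-11✓ 101-1 11-11✓ 110-1✓ 111-0 1111-
Round 2: -1-11 -10-1 1--11
PIs = {-1-11, -10-1, 0-001, 0100-, 1--11, 101-1, 111-0, 1111-}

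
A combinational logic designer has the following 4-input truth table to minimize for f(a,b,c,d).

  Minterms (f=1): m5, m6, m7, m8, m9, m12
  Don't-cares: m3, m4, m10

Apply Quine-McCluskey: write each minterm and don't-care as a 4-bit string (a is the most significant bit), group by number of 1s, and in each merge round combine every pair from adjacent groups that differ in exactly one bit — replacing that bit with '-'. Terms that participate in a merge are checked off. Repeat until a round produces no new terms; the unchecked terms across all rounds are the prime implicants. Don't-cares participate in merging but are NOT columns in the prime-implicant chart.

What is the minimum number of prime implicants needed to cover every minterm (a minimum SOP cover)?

[col 0] 0011*, 0100*, 0101*, 0110*, 0111*, 1000*, 1001*, 1010*, 1100*
[col 1] -100, 0-11, 01-0*, 01-1*, 010-*, 011-*, 1-00, 10-0, 100-
[col 2] 01--
Prime implicants: -100, 0-11, 01--, 1-00, 10-0, 100-
PI chart (minterm → PIs covering it):
  5 | 01--  (sole → essential)
  6 | 01--  (sole → essential)
  7 | 0-11,01--
  8 | 1-00,10-0,100-
  9 | 100-  (sole → essential)
  12 | -100,1-00
Essential prime implicants: 01--, 100-
Petrick residual → -100
Minimum SOP uses 3 PIs: bc'd' + a'b + ab'c'

3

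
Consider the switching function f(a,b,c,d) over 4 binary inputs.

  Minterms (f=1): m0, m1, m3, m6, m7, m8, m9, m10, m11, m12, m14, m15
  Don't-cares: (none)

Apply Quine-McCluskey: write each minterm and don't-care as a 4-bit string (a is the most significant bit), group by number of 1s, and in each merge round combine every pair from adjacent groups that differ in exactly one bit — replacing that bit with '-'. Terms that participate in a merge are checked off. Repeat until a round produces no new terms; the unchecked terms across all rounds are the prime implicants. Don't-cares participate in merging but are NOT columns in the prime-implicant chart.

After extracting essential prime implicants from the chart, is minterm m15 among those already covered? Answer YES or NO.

YES

Round 0: 0000✓ 0001✓ 0011✓ 0110✓ 0111✓ 1000✓ 1001✓ 1010✓ 1011✓ 1100✓ 1110✓ 1111✓
Round 1: -000✓ -001✓ -011✓ -110✓ -111✓ 0-11✓ 00-1✓ 000-✓ 011-✓ 1-00✓ 1-10✓ 1-11✓ 10-0✓ 10-1✓ 100-✓ 101-✓ 11-0✓ 111-✓
Round 2: --11 -0-1 -00- -11- 1--0 1-1- 10--
PIs = {--11, -0-1, -00-, -11-, 1--0, 1-1-, 10--}
Coverage chart:
  m0: -00- ←essential
  m1: -0-1,-00-
  m3: --11,-0-1
  m6: -11- ←essential
  m7: --11,-11-
  m8: -00-,1--0,10--
  m9: -0-1,-00-,10--
  m10: 1--0,1-1-,10--
  m11: --11,-0-1,1-1-,10--
  m12: 1--0 ←essential
  m14: -11-,1--0,1-1-
  m15: --11,-11-,1-1-
Essential: -00-, -11-, 1--0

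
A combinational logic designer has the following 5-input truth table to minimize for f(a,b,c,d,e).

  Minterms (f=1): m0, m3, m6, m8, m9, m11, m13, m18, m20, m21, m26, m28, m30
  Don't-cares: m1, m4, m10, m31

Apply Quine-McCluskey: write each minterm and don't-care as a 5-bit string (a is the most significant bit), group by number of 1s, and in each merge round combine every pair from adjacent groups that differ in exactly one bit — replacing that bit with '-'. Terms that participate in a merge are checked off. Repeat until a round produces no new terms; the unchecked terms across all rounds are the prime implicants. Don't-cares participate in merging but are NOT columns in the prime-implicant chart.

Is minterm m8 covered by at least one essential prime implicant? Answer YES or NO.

NO

Round 0: 00000✓ 00001✓ 00011✓ 00100✓ 00110✓ 01000✓ 01001✓ 01010✓ 01011✓ 01101✓ 10010✓ 10100✓ 10101✓ 11010✓ 11100✓ 11110✓ 11111✓
Round 1: -0100 -1010 0-000✓ 0-001✓ 0-011✓ 00-00 000-1✓ 0000-✓ 001-0 01-01 010-0✓ 010-1✓ 0100-✓ 0101-✓ 1-010 1-100 1010- 11-10 111-0 1111-
Round 2: 0-0-1 0-00- 010--
PIs = {-0100, -1010, 0-0-1, 0-00-, 00-00, 001-0, 01-01, 010--, 1-010, 1-100, 1010-, 11-10, 111-0, 1111-}
Coverage chart:
  m0: 0-00-,00-00
  m3: 0-0-1 ←essential
  m6: 001-0 ←essential
  m8: 0-00-,010--
  m9: 0-0-1,0-00-,01-01,010--
  m11: 0-0-1,010--
  m13: 01-01 ←essential
  m18: 1-010 ←essential
  m20: -0100,1-100,1010-
  m21: 1010- ←essential
  m26: -1010,1-010,11-10
  m28: 1-100,111-0
  m30: 11-10,111-0,1111-
Essential: 0-0-1, 001-0, 01-01, 1-010, 1010-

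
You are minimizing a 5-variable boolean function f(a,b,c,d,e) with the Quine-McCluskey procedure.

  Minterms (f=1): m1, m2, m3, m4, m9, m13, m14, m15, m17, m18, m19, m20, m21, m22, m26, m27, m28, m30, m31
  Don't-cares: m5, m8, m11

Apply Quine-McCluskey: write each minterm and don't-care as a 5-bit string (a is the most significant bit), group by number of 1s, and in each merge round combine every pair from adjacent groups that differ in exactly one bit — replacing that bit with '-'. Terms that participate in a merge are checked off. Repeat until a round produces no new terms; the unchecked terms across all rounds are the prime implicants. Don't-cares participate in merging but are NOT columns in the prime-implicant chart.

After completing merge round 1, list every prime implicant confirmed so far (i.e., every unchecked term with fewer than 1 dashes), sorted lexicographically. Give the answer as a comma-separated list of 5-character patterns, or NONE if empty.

Round 0: 00001✓ 00010✓ 00011✓ 00100✓ 00101✓ 01000✓ 01001✓ 01011✓ 01101✓ 01110✓ 01111✓ 10001✓ 10010✓ 10011✓ 10100✓ 10101✓ 10110✓ 11010✓ 11011✓ 11100✓ 11110✓ 11111✓
Round 1: -0001✓ -0010✓ -0011✓ -0100✓ -0101✓ -1011✓ -1110✓ -1111✓ 0-001✓ 0-011✓ 0-101✓ 00-01✓ 000-1✓ 0001-✓ 0010-✓ 01-01✓ 01-11✓ 010-1✓ 0100- 011-1✓ 0111-✓ 1-010✓ 1-011✓ 1-100✓ 1-110✓ 10-01✓ 10-10✓ 100-1✓ 1001-✓ 101-0✓ 1010-✓ 11-10✓ 11-11✓ 1101-✓ 111-0✓ 1111-✓
Round 2: --011 -0-01 -00-1 -001- -010- -1-11 -111- 0--01 0-0-1 01--1 1--10 1-01- 1-1-0 11-1-
PIs = {--011, -0-01, -00-1, -001-, -010-, -1-11, -111-, 0--01, 0-0-1, 01--1, 0100-, 1--10, 1-01-, 1-1-0, 11-1-}

NONE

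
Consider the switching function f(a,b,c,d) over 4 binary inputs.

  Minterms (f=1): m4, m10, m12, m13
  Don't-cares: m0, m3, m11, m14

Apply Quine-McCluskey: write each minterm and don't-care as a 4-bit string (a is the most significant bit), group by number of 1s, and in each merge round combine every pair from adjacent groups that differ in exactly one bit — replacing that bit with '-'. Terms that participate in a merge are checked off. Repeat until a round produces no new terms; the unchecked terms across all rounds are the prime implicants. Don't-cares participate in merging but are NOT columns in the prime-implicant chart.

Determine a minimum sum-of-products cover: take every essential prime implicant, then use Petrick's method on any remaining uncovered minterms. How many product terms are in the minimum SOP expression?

3

size-2^0 implicants → 0000(✓)  0011(✓)  0100(✓)  1010(✓)  1011(✓)  1100(✓)  1101(✓)  1110(✓)
size-2^1 implicants → -011  -100  0-00  1-10  101-  11-0  110-
Unchecked terms (primes): -011, -100, 0-00, 1-10, 101-, 11-0, 110-
Minterm coverage:
  m4 ⊆ -100,0-00
  m10 ⊆ 1-10,101-
  m12 ⊆ -100,11-0,110-
  m13 ⊆ 110- [E]
E = {110-}
Petrick residual → -100, 1-10
Cover = bc'd' + acd' + abc'  |cover|=3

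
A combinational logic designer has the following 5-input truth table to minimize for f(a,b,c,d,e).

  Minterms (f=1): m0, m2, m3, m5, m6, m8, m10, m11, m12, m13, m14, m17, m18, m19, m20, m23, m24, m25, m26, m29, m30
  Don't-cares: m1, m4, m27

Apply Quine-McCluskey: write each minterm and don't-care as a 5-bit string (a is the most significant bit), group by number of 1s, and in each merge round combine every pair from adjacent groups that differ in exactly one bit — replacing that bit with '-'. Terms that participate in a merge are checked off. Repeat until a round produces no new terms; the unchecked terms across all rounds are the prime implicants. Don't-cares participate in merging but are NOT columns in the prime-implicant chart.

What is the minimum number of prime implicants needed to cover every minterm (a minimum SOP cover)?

Round 0: 00000✓ 00001✓ 00010✓ 00011✓ 00100✓ 00101✓ 00110✓ 01000✓ 01010✓ 01011✓ 01100✓ 01101✓ 01110✓ 10001✓ 10010✓ 10011✓ 10100✓ 10111✓ 11000✓ 11001✓ 11010✓ 11011✓ 11101✓ 11110✓
Round 1: -0001✓ -0010✓ -0011✓ -0100 -1000✓ -1010✓ -1011✓ -1101 -1110✓ 0-000✓ 0-010✓ 0-011✓ 0-100✓ 0-101✓ 0-110✓ 00-00✓ 00-01✓ 00-10✓ 000-0✓ 000-1✓ 0000-✓ 0001-✓ 001-0✓ 0010-✓ 01-00✓ 01-10✓ 010-0✓ 0101-✓ 011-0✓ 0110-✓ 1-001✓ 1-010✓ 1-011✓ 10-11 100-1✓ 1001-✓ 11-01 11-10✓ 110-0✓ 110-1✓ 1100-✓ 1101-✓
Round 2: --010✓ --011✓ -00-1 -001-✓ -1-10 -10-0 -101-✓ 0--00✓ 0--10✓ 0-0-0✓ 0-01-✓ 0-1-0✓ 0-10- 00--0✓ 00-0- 000-- 01--0✓ 1-0-1 1-01-✓ 110--
Round 3: --01- 0---0
PIs = {--01-, -00-1, -0100, -1-10, -10-0, -1101, 0---0, 0-10-, 00-0-, 000--, 1-0-1, 10-11, 11-01, 110--}
Coverage chart:
  m0: 0---0,00-0-,000--
  m2: --01-,0---0,000--
  m3: --01-,-00-1,000--
  m5: 0-10-,00-0-
  m6: 0---0 ←essential
  m8: -10-0,0---0
  m10: --01-,-1-10,-10-0,0---0
  m11: --01- ←essential
  m12: 0---0,0-10-
  m13: -1101,0-10-
  m14: -1-10,0---0
  m17: -00-1,1-0-1
  m18: --01- ←essential
  m19: --01-,-00-1,1-0-1,10-11
  m20: -0100 ←essential
  m23: 10-11 ←essential
  m24: -10-0,110--
  m25: 1-0-1,11-01,110--
  m26: --01-,-1-10,-10-0,110--
  m29: -1101,11-01
  m30: -1-10 ←essential
Essential: --01-, -0100, -1-10, 0---0, 10-11
Petrick residual → -00-1, -10-0, 0-10-, 11-01
Min cover (9 terms): c'd + b'c'e + b'cd'e' + bde' + bc'e' + a'e' + a'cd' + ab'de + abd'e

9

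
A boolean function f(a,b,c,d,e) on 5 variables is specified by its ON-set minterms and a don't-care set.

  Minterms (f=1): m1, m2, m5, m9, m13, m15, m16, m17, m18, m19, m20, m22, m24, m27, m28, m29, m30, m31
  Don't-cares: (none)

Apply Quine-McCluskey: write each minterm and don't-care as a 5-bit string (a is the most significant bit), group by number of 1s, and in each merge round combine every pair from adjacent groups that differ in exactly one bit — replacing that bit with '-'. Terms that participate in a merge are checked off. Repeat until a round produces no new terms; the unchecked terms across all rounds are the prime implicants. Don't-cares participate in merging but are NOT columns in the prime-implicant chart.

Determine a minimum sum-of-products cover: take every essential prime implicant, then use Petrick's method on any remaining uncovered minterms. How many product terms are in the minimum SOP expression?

size-2^0 implicants → 00001(✓)  00010(✓)  00101(✓)  01001(✓)  01101(✓)  01111(✓)  10000(✓)  10001(✓)  10010(✓)  10011(✓)  10100(✓)  10110(✓)  11000(✓)  11011(✓)  11100(✓)  11101(✓)  11110(✓)  11111(✓)
size-2^1 implicants → -0001  -0010  -1101(✓)  -1111(✓)  0-001(✓)  0-101(✓)  00-01(✓)  01-01(✓)  011-1(✓)  1-000(✓)  1-011  1-100(✓)  1-110(✓)  10-00(✓)  10-10(✓)  100-0(✓)  100-1(✓)  1000-(✓)  1001-(✓)  101-0(✓)  11-00(✓)  11-11  111-0(✓)  111-1(✓)  1110-(✓)  1111-(✓)
size-2^2 implicants → -11-1  0--01  1--00  1-1-0  10--0  100--  111--
Unchecked terms (primes): -0001, -0010, -11-1, 0--01, 1--00, 1-011, 1-1-0, 10--0, 100--, 11-11, 111--
Minterm coverage:
  m1 ⊆ -0001,0--01
  m2 ⊆ -0010 [E]
  m5 ⊆ 0--01 [E]
  m9 ⊆ 0--01 [E]
  m13 ⊆ -11-1,0--01
  m15 ⊆ -11-1 [E]
  m16 ⊆ 1--00,10--0,100--
  m17 ⊆ -0001,100--
  m18 ⊆ -0010,10--0,100--
  m19 ⊆ 1-011,100--
  m20 ⊆ 1--00,1-1-0,10--0
  m22 ⊆ 1-1-0,10--0
  m24 ⊆ 1--00 [E]
  m27 ⊆ 1-011,11-11
  m28 ⊆ 1--00,1-1-0,111--
  m29 ⊆ -11-1,111--
  m30 ⊆ 1-1-0,111--
  m31 ⊆ -11-1,11-11,111--
E = {-0010, -11-1, 0--01, 1--00}
Petrick residual → -0001, 1-011, 1-1-0
Cover = b'c'd'e + b'c'de' + bce + a'd'e + ad'e' + ac'de + ace'  |cover|=7

7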